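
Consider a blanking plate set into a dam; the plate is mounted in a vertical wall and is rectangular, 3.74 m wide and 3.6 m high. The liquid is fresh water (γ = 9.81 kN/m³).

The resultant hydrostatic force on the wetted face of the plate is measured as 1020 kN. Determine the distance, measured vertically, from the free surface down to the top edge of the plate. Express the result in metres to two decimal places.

d_top ≈ 5.92 m

γ = 9.81 kN/m³.
A = 3.74 × 3.6 = 13.464 m².
From F = γ·h_c·A, the centroid depth is h_c = 1020/(9.81 × 13.464) = 7.72248 m.
The centroid lies 3.6/2 = 1.8 m below the top edge, so the top edge sits at h_top = 7.72248 − 1.8 = 5.92248 m below the surface.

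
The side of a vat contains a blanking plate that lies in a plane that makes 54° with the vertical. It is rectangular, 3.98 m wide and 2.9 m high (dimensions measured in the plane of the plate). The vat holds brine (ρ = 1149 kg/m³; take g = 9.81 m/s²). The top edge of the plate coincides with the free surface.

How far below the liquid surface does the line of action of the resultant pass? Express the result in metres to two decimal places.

h_p = 1.14 m

γ = ρg = 1149 × 9.81 / 1000 = 11.27169 kN/m³.
The plate makes 54° with the vertical, i.e. θ = 90° − 54° = 36° to the horizontal. Measuring y along the incline from the free-surface line, vertical depth h = y·sinθ with sinθ = 0.587785.
The centroid lies 2.9/2 = 1.45 m below the top edge, so y_c = 1.45 m and h_c = 1.45 × 0.587785 = 0.852288 m.
A = 3.98 × 2.9 = 11.542 m².
Resultant F = γ·h_c·A = 11.27169 × 0.852288 × 11.542 = 110.881 kN.
I_c = b·h³/12 = 3.98 × 2.9³/12 = 8.08902 m⁴.
Centre of pressure: y_p = y_c + I_c/(y_c·A) = 1.45 + 8.08902/(1.45 × 11.542) = 1.45 + 0.483333 = 1.93333 m along the plane.
Vertically, h_p = y_p·sinθ = 1.93333 × 0.587785 = 1.13638 m.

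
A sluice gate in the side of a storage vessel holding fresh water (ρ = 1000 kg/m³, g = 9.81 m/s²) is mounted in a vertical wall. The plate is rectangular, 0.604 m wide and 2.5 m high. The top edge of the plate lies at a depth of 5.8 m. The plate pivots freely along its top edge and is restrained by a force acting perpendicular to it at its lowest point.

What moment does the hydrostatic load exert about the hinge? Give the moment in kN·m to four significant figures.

γ = ρg = 1000 × 9.81 = 9810 N/m³ = 9.81 kN/m³.
The centroid lies 2.5/2 = 1.25 m below the top edge, so the centroid depth is h_c = 5.8 + 1.25 = 7.05 m.
A = 0.604 × 2.5 = 1.51 m².
Resultant F = γ·h_c·A = 9.81 × 7.05 × 1.51 = 104.432 kN.
I_c = b·h³/12 = 0.604 × 2.5³/12 = 0.786458 m⁴.
Centre of pressure: y_p = y_c + I_c/(y_c·A) = 7.05 + 0.786458/(7.05 × 1.51) = 7.05 + 0.073877 = 7.12388 m along the plane.
The resultant acts 1.25 + 0.073877 = 1.32388 m (along the plate) below the hinge at the top edge, so the moment about the hinge is M = F × 1.32388 = 104.432 × 1.32388 = 138.255 kN·m.

M ≈ 138.3 kN·m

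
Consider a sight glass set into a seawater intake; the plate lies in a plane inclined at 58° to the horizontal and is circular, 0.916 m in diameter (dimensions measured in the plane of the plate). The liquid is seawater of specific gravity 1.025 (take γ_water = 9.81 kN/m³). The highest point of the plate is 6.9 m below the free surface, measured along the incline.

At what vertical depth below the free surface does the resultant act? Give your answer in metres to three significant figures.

γ = 1.025 × 9.81 = 10.05525 kN/m³.
Let θ = 58° be the plate's angle to the horizontal; measure y along the incline from where the plane meets the free surface. Vertical depth h = y·sinθ with sinθ = 0.848048.
The centroid is at the centre, 0.458 m below the top of the plate, so y_c = 6.9 + 0.458 = 7.358 m and h_c = 7.358 × 0.848048 = 6.23994 m.
A = π(0.458)² = 0.658993 m².
Resultant F = γ·h_c·A = 10.05525 × 6.23994 × 0.658993 = 41.348 kN.
I_c = πr⁴/4 = π × 0.458⁴/4 = 0.0345583 m⁴.
Centre of pressure: y_p = y_c + I_c/(y_c·A) = 7.358 + 0.0345583/(7.358 × 0.658993) = 7.358 + 0.00712708 = 7.36513 m along the plane.
Vertically, h_p = y_p·sinθ = 7.36513 × 0.848048 = 6.24598 m.

h_p = 6.25 m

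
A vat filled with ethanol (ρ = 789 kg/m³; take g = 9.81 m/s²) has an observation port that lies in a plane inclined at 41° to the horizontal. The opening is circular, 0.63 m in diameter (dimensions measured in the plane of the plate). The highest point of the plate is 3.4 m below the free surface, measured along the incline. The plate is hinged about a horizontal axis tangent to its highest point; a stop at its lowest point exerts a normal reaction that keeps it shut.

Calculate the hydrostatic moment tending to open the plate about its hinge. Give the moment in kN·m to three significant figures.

M ≈ 1.89 kN·m

γ = ρg = 789 × 9.81 / 1000 = 7.74009 kN/m³.
Let θ = 41° be the plate's angle to the horizontal; measure y along the incline from where the plane meets the free surface. Vertical depth h = y·sinθ with sinθ = 0.656059.
The centroid is at the centre, 0.315 m below the top of the plate, so y_c = 3.4 + 0.315 = 3.715 m and h_c = 3.715 × 0.656059 = 2.43726 m.
A = π(0.315)² = 0.311725 m².
Resultant F = γ·h_c·A = 7.74009 × 2.43726 × 0.311725 = 5.88057 kN.
I_c = πr⁴/4 = π × 0.315⁴/4 = 0.00773272 m⁴.
Centre of pressure: y_p = y_c + I_c/(y_c·A) = 3.715 + 0.00773272/(3.715 × 0.311725) = 3.715 + 0.00667731 = 3.72168 m along the plane.
The resultant acts 0.315 + 0.00667731 = 0.321677 m (along the plate) below the hinge at the top edge, so the moment about the hinge is M = F × 0.321677 = 5.88057 × 0.321677 = 1.89164 kN·m.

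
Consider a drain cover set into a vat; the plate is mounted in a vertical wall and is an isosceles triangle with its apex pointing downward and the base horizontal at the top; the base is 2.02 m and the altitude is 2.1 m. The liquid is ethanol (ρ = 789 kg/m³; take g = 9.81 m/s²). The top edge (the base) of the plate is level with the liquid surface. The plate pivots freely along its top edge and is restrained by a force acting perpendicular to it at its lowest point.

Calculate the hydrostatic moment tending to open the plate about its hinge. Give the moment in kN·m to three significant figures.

γ = ρg = 789 × 9.81 / 1000 = 7.74009 kN/m³.
With the apex down, the centroid sits h/3 = 2.1/3 = 0.7 m below the base (the top edge), so the centroid depth is h_c = 0.7 m.
A = ½ × 2.02 × 2.1 = 2.121 m².
Resultant F = γ·h_c·A = 7.74009 × 0.7 × 2.121 = 11.4917 kN.
I_c = b·h³/36 = 2.02 × 2.1³/36 = 0.519645 m⁴.
Centre of pressure: y_p = y_c + I_c/(y_c·A) = 0.7 + 0.519645/(0.7 × 2.121) = 0.7 + 0.35 = 1.05 m along the plane.
The resultant acts 0.7 + 0.35 = 1.05 m (along the plate) below the hinge at the top edge, so the moment about the hinge is M = F × 1.05 = 11.4917 × 1.05 = 12.0663 kN·m.

M ≈ 12.1 kN·m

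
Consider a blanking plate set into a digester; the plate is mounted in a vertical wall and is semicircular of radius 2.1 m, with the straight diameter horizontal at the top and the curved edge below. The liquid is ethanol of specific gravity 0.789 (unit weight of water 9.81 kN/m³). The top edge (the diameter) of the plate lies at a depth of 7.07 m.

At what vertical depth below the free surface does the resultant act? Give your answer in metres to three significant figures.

h_p = 8.00 m

γ = 0.789 × 9.81 = 7.74009 kN/m³.
The centroid of a semicircle lies 4r/(3π) = 0.891268 m from the diameter, here below the top edge, so the centroid depth is h_c = 7.07 + 0.891268 = 7.96127 m.
A = πr²/2 = π × 2.1²/2 = 6.92721 m².
Resultant F = γ·h_c·A = 7.74009 × 7.96127 × 6.92721 = 426.861 kN.
I_c = (π/8 − 8/(9π))·r⁴ = 0.109757 × 2.1⁴ = 2.13457 m⁴.
Centre of pressure: y_p = y_c + I_c/(y_c·A) = 7.96127 + 2.13457/(7.96127 × 6.92721) = 7.96127 + 0.0387052 = 7.99998 m along the plane.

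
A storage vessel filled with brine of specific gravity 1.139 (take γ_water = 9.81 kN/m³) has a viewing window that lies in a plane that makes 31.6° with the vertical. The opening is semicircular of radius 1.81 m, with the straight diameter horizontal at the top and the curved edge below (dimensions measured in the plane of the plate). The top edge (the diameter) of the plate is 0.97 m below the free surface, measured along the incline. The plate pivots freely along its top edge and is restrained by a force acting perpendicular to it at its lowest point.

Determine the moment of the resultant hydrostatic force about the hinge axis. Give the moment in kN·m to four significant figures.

M ≈ 76.60 kN·m

γ = 1.139 × 9.81 = 11.17359 kN/m³.
The plate makes 31.6° with the vertical, i.e. θ = 90° − 31.6° = 58.4° to the horizontal. Measuring y along the incline from the free-surface line, vertical depth h = y·sinθ with sinθ = 0.851727.
The centroid of a semicircle lies 4r/(3π) = 0.768188 m from the diameter, here below the top edge, so y_c = 0.97 + 0.768188 = 1.73819 m and h_c = 1.73819 × 0.851727 = 1.48046 m.
A = πr²/2 = π × 1.81²/2 = 5.14609 m².
Resultant F = γ·h_c·A = 11.17359 × 1.48046 × 5.14609 = 85.1269 kN.
I_c = (π/8 − 8/(9π))·r⁴ = 0.109757 × 1.81⁴ = 1.178 m⁴.
Centre of pressure: y_p = y_c + I_c/(y_c·A) = 1.73819 + 1.178/(1.73819 × 5.14609) = 1.73819 + 0.131695 = 1.86989 m along the plane.
The resultant acts 0.768188 + 0.131695 = 0.899883 m (along the plate) below the hinge at the top edge, so the moment about the hinge is M = F × 0.899883 = 85.1269 × 0.899883 = 76.6043 kN·m.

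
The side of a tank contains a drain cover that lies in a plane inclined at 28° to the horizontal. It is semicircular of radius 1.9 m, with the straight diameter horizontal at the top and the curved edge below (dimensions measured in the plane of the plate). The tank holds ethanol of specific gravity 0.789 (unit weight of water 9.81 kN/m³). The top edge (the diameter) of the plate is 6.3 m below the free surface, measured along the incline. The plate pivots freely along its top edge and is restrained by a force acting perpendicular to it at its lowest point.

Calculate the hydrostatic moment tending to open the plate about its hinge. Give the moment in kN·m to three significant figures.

M ≈ 123 kN·m

γ = 0.789 × 9.81 = 7.74009 kN/m³.
Let θ = 28° be the plate's angle to the horizontal; measure y along the incline from where the plane meets the free surface. Vertical depth h = y·sinθ with sinθ = 0.469472.
The centroid of a semicircle lies 4r/(3π) = 0.806385 m from the diameter, here below the top edge, so y_c = 6.3 + 0.806385 = 7.10638 m and h_c = 7.10638 × 0.469472 = 3.33625 m.
A = πr²/2 = π × 1.9²/2 = 5.67057 m².
Resultant F = γ·h_c·A = 7.74009 × 3.33625 × 5.67057 = 146.43 kN.
I_c = (π/8 − 8/(9π))·r⁴ = 0.109757 × 1.9⁴ = 1.43036 m⁴.
Centre of pressure: y_p = y_c + I_c/(y_c·A) = 7.10638 + 1.43036/(7.10638 × 5.67057) = 7.10638 + 0.0354952 = 7.14188 m along the plane.
The resultant acts 0.806385 + 0.0354952 = 0.84188 m (along the plate) below the hinge at the top edge, so the moment about the hinge is M = F × 0.84188 = 146.43 × 0.84188 = 123.276 kN·m.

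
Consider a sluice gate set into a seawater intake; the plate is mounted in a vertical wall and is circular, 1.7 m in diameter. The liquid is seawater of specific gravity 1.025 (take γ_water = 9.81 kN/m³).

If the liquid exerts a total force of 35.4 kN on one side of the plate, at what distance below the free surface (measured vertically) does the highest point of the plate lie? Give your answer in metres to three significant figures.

d_top ≈ 0.701 m

γ = 1.025 × 9.81 = 10.05525 kN/m³.
A = π(0.85)² = 2.2698 m².
From F = γ·h_c·A, the centroid depth is h_c = 35.4/(10.05525 × 2.2698) = 1.55104 m.
The centroid is at the centre, 0.85 m below the top of the plate, so the highest point sits at h_top = 1.55104 − 0.85 = 0.70104 m below the surface.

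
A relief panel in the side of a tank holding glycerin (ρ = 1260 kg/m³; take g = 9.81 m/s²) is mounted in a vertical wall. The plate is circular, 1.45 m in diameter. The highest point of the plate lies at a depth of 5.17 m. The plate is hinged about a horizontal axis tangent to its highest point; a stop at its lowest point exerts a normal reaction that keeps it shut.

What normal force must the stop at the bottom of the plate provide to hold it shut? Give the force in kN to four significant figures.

P ≈ 62.01 kN

γ = ρg = 1260 × 9.81 / 1000 = 12.3606 kN/m³.
The centroid is at the centre, 0.725 m below the top of the plate, so the centroid depth is h_c = 5.17 + 0.725 = 5.895 m.
A = π(0.725)² = 1.6513 m².
Resultant F = γ·h_c·A = 12.3606 × 5.895 × 1.6513 = 120.323 kN.
I_c = πr⁴/4 = π × 0.725⁴/4 = 0.216991 m⁴.
Centre of pressure: y_p = y_c + I_c/(y_c·A) = 5.895 + 0.216991/(5.895 × 1.6513) = 5.895 + 0.0222911 = 5.91729 m along the plane.
The resultant acts 0.725 + 0.0222911 = 0.747291 m (along the plate) below the hinge at the top edge, so the moment about the hinge is M = F × 0.747291 = 120.323 × 0.747291 = 89.9163 kN·m.
A normal force at the bottom, 1.45 m from the hinge, must supply this moment: P = 89.9163/1.45 = 62.0112 kN.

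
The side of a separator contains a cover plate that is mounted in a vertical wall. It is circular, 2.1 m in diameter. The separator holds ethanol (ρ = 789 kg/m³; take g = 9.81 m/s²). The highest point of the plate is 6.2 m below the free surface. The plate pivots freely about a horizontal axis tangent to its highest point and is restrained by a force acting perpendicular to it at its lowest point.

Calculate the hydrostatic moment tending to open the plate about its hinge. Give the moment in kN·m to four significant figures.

M ≈ 211.5 kN·m

γ = ρg = 789 × 9.81 / 1000 = 7.74009 kN/m³.
The centroid is at the centre, 1.05 m below the top of the plate, so the centroid depth is h_c = 6.2 + 1.05 = 7.25 m.
A = π(1.05)² = 3.46361 m².
Resultant F = γ·h_c·A = 7.74009 × 7.25 × 3.46361 = 194.363 kN.
I_c = πr⁴/4 = π × 1.05⁴/4 = 0.954656 m⁴.
Centre of pressure: y_p = y_c + I_c/(y_c·A) = 7.25 + 0.954656/(7.25 × 3.46361) = 7.25 + 0.0380172 = 7.28802 m along the plane.
The resultant acts 1.05 + 0.0380172 = 1.08802 m (along the plate) below the hinge at the top edge, so the moment about the hinge is M = F × 1.08802 = 194.363 × 1.08802 = 211.471 kN·m.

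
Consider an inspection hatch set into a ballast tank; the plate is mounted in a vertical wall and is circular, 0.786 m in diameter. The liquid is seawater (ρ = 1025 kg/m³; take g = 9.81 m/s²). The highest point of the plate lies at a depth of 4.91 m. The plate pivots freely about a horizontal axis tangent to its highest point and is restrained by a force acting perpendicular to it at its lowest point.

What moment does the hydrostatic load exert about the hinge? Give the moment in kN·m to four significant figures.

M ≈ 10.36 kN·m

γ = ρg = 1025 × 9.81 / 1000 = 10.05525 kN/m³.
The centroid is at the centre, 0.393 m below the top of the plate, so the centroid depth is h_c = 4.91 + 0.393 = 5.303 m.
A = π(0.393)² = 0.485216 m².
Resultant F = γ·h_c·A = 10.05525 × 5.303 × 0.485216 = 25.8732 kN.
I_c = πr⁴/4 = π × 0.393⁴/4 = 0.0187353 m⁴.
Centre of pressure: y_p = y_c + I_c/(y_c·A) = 5.303 + 0.0187353/(5.303 × 0.485216) = 5.303 + 0.00728122 = 5.31028 m along the plane.
The resultant acts 0.393 + 0.00728122 = 0.400281 m (along the plate) below the hinge at the top edge, so the moment about the hinge is M = F × 0.400281 = 25.8732 × 0.400281 = 10.3566 kN·m.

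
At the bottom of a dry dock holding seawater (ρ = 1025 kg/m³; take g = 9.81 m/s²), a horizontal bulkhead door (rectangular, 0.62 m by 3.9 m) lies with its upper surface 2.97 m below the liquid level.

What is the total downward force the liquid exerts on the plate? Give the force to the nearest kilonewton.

γ = ρg = 1025 × 9.81 / 1000 = 10.05525 kN/m³.
The plate is horizontal, so pressure is uniform at p = γ·h = 10.05525 × 2.97 = 29.8641 kN/m².
A = 0.62 × 3.9 = 2.418 m².
F = p·A = 29.8641 × 2.418 = 72.2114 kN.

F ≈ 72 kN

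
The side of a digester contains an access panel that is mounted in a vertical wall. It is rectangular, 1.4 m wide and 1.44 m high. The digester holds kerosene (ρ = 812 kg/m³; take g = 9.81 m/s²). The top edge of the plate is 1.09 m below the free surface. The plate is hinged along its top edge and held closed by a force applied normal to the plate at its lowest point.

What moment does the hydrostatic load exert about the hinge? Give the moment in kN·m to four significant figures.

γ = ρg = 812 × 9.81 / 1000 = 7.96572 kN/m³.
The centroid lies 1.44/2 = 0.72 m below the top edge, so the centroid depth is h_c = 1.09 + 0.72 = 1.81 m.
A = 1.4 × 1.44 = 2.016 m².
Resultant F = γ·h_c·A = 7.96572 × 1.81 × 2.016 = 29.0666 kN.
I_c = b·h³/12 = 1.4 × 1.44³/12 = 0.348365 m⁴.
Centre of pressure: y_p = y_c + I_c/(y_c·A) = 1.81 + 0.348365/(1.81 × 2.016) = 1.81 + 0.0954697 = 1.90547 m along the plane.
The resultant acts 0.72 + 0.0954697 = 0.81547 m (along the plate) below the hinge at the top edge, so the moment about the hinge is M = F × 0.81547 = 29.0666 × 0.81547 = 23.7029 kN·m.

M ≈ 23.70 kN·m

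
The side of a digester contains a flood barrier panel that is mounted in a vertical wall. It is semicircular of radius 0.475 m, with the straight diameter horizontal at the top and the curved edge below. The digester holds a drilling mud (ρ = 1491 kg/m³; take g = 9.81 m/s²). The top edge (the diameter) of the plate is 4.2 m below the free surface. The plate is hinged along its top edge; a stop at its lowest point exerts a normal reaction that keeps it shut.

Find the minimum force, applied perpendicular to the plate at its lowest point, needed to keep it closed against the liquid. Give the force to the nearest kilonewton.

P ≈ 10 kN

γ = ρg = 1491 × 9.81 / 1000 = 14.62671 kN/m³.
The centroid of a semicircle lies 4r/(3π) = 0.201596 m from the diameter, here below the top edge, so the centroid depth is h_c = 4.2 + 0.201596 = 4.4016 m.
A = πr²/2 = π × 0.475²/2 = 0.354411 m².
Resultant F = γ·h_c·A = 14.62671 × 4.4016 × 0.354411 = 22.8173 kN.
I_c = (π/8 − 8/(9π))·r⁴ = 0.109757 × 0.475⁴ = 0.00558736 m⁴.
Centre of pressure: y_p = y_c + I_c/(y_c·A) = 4.4016 + 0.00558736/(4.4016 × 0.354411) = 4.4016 + 0.0035817 = 4.40518 m along the plane.
The resultant acts 0.201596 + 0.0035817 = 0.205178 m (along the plate) below the hinge at the top edge, so the moment about the hinge is M = F × 0.205178 = 22.8173 × 0.205178 = 4.68161 kN·m.
A normal force at the bottom, 0.475 m from the hinge, must supply this moment: P = 4.68161/0.475 = 9.85602 kN.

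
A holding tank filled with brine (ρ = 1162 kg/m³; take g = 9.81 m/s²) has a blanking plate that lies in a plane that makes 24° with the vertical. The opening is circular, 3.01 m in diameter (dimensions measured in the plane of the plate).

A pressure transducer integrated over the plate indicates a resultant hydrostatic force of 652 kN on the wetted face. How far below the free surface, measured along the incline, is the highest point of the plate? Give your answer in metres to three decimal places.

y_top ≈ 7.294 m

γ = ρg = 1162 × 9.81 / 1000 = 11.39922 kN/m³.
A = π(1.505)² = 7.11579 m².
From F = γ·h_c·A, the centroid depth is h_c = 652/(11.39922 × 7.11579) = 8.03802 m.
The plate makes 24° with the vertical, i.e. θ = 90° − 24° = 66° to the horizontal. Measuring y along the incline from the free-surface line, vertical depth h = y·sinθ with sinθ = 0.913545.
Along the incline, y_c = h_c/sinθ = 8.03802/0.913545 = 8.79871 m.
The centroid is at the centre, 1.505 m below the top of the plate, so the highest point sits at y_top = 8.79871 − 1.505 = 7.29371 m along the incline.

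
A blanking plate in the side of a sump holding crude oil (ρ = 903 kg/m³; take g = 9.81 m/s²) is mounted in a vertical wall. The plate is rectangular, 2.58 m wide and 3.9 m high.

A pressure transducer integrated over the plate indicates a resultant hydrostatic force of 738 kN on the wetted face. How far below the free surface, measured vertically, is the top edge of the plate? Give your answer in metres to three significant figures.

d_top ≈ 6.33 m

γ = ρg = 903 × 9.81 / 1000 = 8.85843 kN/m³.
A = 2.58 × 3.9 = 10.062 m².
From F = γ·h_c·A, the centroid depth is h_c = 738/(8.85843 × 10.062) = 8.27971 m.
The centroid lies 3.9/2 = 1.95 m below the top edge, so the top edge sits at h_top = 8.27971 − 1.95 = 6.32971 m below the surface.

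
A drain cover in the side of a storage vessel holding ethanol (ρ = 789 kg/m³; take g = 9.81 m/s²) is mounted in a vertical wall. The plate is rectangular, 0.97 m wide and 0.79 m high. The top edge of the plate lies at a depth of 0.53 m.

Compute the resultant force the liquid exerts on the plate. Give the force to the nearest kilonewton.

F ≈ 5 kN

γ = ρg = 789 × 9.81 / 1000 = 7.74009 kN/m³.
The centroid lies 0.79/2 = 0.395 m below the top edge, so the centroid depth is h_c = 0.53 + 0.395 = 0.925 m.
A = 0.97 × 0.79 = 0.7663 m².
Resultant F = γ·h_c·A = 7.74009 × 0.925 × 0.7663 = 5.48639 kN.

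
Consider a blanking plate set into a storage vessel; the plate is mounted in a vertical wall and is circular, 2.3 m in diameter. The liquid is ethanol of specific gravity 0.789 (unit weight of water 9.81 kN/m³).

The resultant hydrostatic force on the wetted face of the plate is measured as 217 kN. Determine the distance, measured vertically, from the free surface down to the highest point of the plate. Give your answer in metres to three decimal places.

d_top ≈ 5.598 m

γ = 0.789 × 9.81 = 7.74009 kN/m³.
A = π(1.15)² = 4.15476 m².
From F = γ·h_c·A, the centroid depth is h_c = 217/(7.74009 × 4.15476) = 6.74789 m.
The centroid is at the centre, 1.15 m below the top of the plate, so the highest point sits at h_top = 6.74789 − 1.15 = 5.59789 m below the surface.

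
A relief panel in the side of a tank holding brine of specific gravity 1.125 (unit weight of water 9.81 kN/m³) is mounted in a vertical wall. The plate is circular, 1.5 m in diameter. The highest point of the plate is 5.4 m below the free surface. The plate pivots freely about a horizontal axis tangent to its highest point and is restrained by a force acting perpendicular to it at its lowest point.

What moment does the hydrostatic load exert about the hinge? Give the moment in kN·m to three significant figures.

γ = 1.125 × 9.81 = 11.03625 kN/m³.
The centroid is at the centre, 0.75 m below the top of the plate, so the centroid depth is h_c = 5.4 + 0.75 = 6.15 m.
A = π(0.75)² = 1.76715 m².
Resultant F = γ·h_c·A = 11.03625 × 6.15 × 1.76715 = 119.942 kN.
I_c = πr⁴/4 = π × 0.75⁴/4 = 0.248505 m⁴.
Centre of pressure: y_p = y_c + I_c/(y_c·A) = 6.15 + 0.248505/(6.15 × 1.76715) = 6.15 + 0.0228658 = 6.17287 m along the plane.
The resultant acts 0.75 + 0.0228658 = 0.772866 m (along the plate) below the hinge at the top edge, so the moment about the hinge is M = F × 0.772866 = 119.942 × 0.772866 = 92.6991 kN·m.

M ≈ 92.7 kN·m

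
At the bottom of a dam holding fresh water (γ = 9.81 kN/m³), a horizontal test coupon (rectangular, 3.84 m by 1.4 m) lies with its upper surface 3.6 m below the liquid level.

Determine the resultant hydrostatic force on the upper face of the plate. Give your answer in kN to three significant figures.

F ≈ 190 kN

γ = 9.81 kN/m³.
The plate is horizontal, so pressure is uniform at p = γ·h = 9.81 × 3.6 = 35.316 kN/m².
A = 3.84 × 1.4 = 5.376 m².
F = p·A = 35.316 × 5.376 = 189.859 kN.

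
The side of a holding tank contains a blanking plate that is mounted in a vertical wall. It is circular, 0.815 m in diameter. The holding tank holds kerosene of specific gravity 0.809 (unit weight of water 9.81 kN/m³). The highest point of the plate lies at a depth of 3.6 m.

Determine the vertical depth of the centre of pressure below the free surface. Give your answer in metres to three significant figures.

γ = 0.809 × 9.81 = 7.93629 kN/m³.
The centroid is at the centre, 0.4075 m below the top of the plate, so the centroid depth is h_c = 3.6 + 0.4075 = 4.0075 m.
A = π(0.4075)² = 0.521681 m².
Resultant F = γ·h_c·A = 7.93629 × 4.0075 × 0.521681 = 16.5919 kN.
I_c = πr⁴/4 = π × 0.4075⁴/4 = 0.0216571 m⁴.
Centre of pressure: y_p = y_c + I_c/(y_c·A) = 4.0075 + 0.0216571/(4.0075 × 0.521681) = 4.0075 + 0.0103591 = 4.01786 m along the plane.

h_p = 4.02 m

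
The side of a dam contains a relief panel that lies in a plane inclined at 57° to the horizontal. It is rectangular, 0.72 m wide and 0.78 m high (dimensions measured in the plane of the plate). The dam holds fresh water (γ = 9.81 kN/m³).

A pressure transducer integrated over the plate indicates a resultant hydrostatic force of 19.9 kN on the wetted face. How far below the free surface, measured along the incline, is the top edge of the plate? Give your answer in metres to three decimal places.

y_top ≈ 3.917 m

γ = 9.81 kN/m³.
A = 0.72 × 0.78 = 0.5616 m².
From F = γ·h_c·A, the centroid depth is h_c = 19.9/(9.81 × 0.5616) = 3.61208 m.
Let θ = 57° be the plate's angle to the horizontal; measure y along the incline from where the plane meets the free surface. Vertical depth h = y·sinθ with sinθ = 0.838671.
Along the incline, y_c = h_c/sinθ = 3.61208/0.838671 = 4.30691 m.
The centroid lies 0.78/2 = 0.39 m below the top edge, so the top edge sits at y_top = 4.30691 − 0.39 = 3.91691 m along the incline.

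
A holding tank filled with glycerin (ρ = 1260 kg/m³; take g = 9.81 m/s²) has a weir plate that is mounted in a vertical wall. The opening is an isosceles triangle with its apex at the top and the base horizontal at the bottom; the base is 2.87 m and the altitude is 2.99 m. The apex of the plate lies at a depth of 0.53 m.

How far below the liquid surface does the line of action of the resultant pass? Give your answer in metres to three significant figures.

h_p = 2.72 m

γ = ρg = 1260 × 9.81 / 1000 = 12.3606 kN/m³.
With the apex up, the centroid sits 2h/3 = 2 × 2.99/3 = 1.99333 m below the apex, so the centroid depth is h_c = 0.53 + 1.99333 = 2.52333 m.
A = ½ × 2.87 × 2.99 = 4.29065 m².
Resultant F = γ·h_c·A = 12.3606 × 2.52333 × 4.29065 = 133.825 kN.
I_c = b·h³/36 = 2.87 × 2.99³/36 = 2.13105 m⁴.
Centre of pressure: y_p = y_c + I_c/(y_c·A) = 2.52333 + 2.13105/(2.52333 × 4.29065) = 2.52333 + 0.196832 = 2.72016 m along the plane.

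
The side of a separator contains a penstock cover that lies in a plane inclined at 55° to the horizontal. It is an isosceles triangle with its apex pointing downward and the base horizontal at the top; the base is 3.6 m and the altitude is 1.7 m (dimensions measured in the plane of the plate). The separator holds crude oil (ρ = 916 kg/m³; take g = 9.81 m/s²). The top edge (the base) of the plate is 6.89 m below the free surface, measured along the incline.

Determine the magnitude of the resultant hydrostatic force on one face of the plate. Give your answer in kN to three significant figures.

γ = ρg = 916 × 9.81 / 1000 = 8.98596 kN/m³.
Let θ = 55° be the plate's angle to the horizontal; measure y along the incline from where the plane meets the free surface. Vertical depth h = y·sinθ with sinθ = 0.819152.
With the apex down, the centroid sits h/3 = 1.7/3 = 0.566667 m below the base (the top edge), so y_c = 6.89 + 0.566667 = 7.45667 m and h_c = 7.45667 × 0.819152 = 6.10815 m.
A = ½ × 3.6 × 1.7 = 3.06 m².
Resultant F = γ·h_c·A = 8.98596 × 6.10815 × 3.06 = 167.956 kN.

F ≈ 168 kN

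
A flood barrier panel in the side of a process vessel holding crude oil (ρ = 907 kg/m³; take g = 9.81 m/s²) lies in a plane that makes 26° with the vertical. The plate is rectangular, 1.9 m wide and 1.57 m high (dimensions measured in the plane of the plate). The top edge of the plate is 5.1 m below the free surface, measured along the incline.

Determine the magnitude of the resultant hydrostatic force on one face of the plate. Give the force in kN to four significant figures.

F ≈ 140.4 kN

γ = ρg = 907 × 9.81 / 1000 = 8.89767 kN/m³.
The plate makes 26° with the vertical, i.e. θ = 90° − 26° = 64° to the horizontal. Measuring y along the incline from the free-surface line, vertical depth h = y·sinθ with sinθ = 0.898794.
The centroid lies 1.57/2 = 0.785 m below the top edge, so y_c = 5.1 + 0.785 = 5.885 m and h_c = 5.885 × 0.898794 = 5.2894 m.
A = 1.9 × 1.57 = 2.983 m².
Resultant F = γ·h_c·A = 8.89767 × 5.2894 × 2.983 = 140.39 kN.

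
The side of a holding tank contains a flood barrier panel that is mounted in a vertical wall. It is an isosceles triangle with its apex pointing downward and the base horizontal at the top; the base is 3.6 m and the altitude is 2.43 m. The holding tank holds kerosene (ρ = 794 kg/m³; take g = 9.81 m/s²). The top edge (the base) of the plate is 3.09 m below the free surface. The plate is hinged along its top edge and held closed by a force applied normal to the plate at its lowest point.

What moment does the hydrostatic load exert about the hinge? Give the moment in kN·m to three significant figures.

γ = ρg = 794 × 9.81 / 1000 = 7.78914 kN/m³.
With the apex down, the centroid sits h/3 = 2.43/3 = 0.81 m below the base (the top edge), so the centroid depth is h_c = 3.09 + 0.81 = 3.9 m.
A = ½ × 3.6 × 2.43 = 4.374 m².
Resultant F = γ·h_c·A = 7.78914 × 3.9 × 4.374 = 132.872 kN.
I_c = b·h³/36 = 3.6 × 2.43³/36 = 1.43489 m⁴.
Centre of pressure: y_p = y_c + I_c/(y_c·A) = 3.9 + 1.43489/(3.9 × 4.374) = 3.9 + 0.0841153 = 3.98412 m along the plane.
The resultant acts 0.81 + 0.0841153 = 0.894115 m (along the plate) below the hinge at the top edge, so the moment about the hinge is M = F × 0.894115 = 132.872 × 0.894115 = 118.803 kN·m.

M ≈ 119 kN·m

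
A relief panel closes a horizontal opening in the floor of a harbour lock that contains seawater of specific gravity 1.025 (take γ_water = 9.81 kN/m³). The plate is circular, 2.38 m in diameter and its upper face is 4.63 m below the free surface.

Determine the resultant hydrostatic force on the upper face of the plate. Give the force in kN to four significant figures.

γ = 1.025 × 9.81 = 10.05525 kN/m³.
The plate is horizontal, so pressure is uniform at p = γ·h = 10.05525 × 4.63 = 46.5558 kN/m².
A = π(1.19)² = 4.44881 m².
F = p·A = 46.5558 × 4.44881 = 207.118 kN.

F ≈ 207.1 kN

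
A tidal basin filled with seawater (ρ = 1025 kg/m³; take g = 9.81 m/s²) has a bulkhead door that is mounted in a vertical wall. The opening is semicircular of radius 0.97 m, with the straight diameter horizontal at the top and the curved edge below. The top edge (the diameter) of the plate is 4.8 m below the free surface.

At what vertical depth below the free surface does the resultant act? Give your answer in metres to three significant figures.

γ = ρg = 1025 × 9.81 / 1000 = 10.05525 kN/m³.
The centroid of a semicircle lies 4r/(3π) = 0.411681 m from the diameter, here below the top edge, so the centroid depth is h_c = 4.8 + 0.411681 = 5.21168 m.
A = πr²/2 = π × 0.97²/2 = 1.47796 m².
Resultant F = γ·h_c·A = 10.05525 × 5.21168 × 1.47796 = 77.4521 kN.
I_c = (π/8 − 8/(9π))·r⁴ = 0.109757 × 0.97⁴ = 0.0971671 m⁴.
Centre of pressure: y_p = y_c + I_c/(y_c·A) = 5.21168 + 0.0971671/(5.21168 × 1.47796) = 5.21168 + 0.0126148 = 5.22429 m along the plane.

h_p = 5.22 m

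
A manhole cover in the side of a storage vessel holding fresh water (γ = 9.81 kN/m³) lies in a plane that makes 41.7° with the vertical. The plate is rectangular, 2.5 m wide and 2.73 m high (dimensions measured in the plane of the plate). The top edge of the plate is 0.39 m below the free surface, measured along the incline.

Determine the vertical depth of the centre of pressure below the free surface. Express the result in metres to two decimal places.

γ = 9.81 kN/m³.
The plate makes 41.7° with the vertical, i.e. θ = 90° − 41.7° = 48.3° to the horizontal. Measuring y along the incline from the free-surface line, vertical depth h = y·sinθ with sinθ = 0.746638.
The centroid lies 2.73/2 = 1.365 m below the top edge, so y_c = 0.39 + 1.365 = 1.755 m and h_c = 1.755 × 0.746638 = 1.31035 m.
A = 2.5 × 2.73 = 6.825 m².
Resultant F = γ·h_c·A = 9.81 × 1.31035 × 6.825 = 87.7322 kN.
I_c = b·h³/12 = 2.5 × 2.73³/12 = 4.23884 m⁴.
Centre of pressure: y_p = y_c + I_c/(y_c·A) = 1.755 + 4.23884/(1.755 × 6.825) = 1.755 + 0.353889 = 2.10889 m along the plane.
Vertically, h_p = y_p·sinθ = 2.10889 × 0.746638 = 1.57458 m.

h_p = 1.57 m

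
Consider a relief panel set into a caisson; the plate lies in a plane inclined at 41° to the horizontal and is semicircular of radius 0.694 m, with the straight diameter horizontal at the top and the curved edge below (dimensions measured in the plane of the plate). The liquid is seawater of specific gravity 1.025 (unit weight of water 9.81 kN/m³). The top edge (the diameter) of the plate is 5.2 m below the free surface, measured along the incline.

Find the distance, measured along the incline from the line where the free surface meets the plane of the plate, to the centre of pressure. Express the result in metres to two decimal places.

y_p = 5.50 m

γ = 1.025 × 9.81 = 10.05525 kN/m³.
Let θ = 41° be the plate's angle to the horizontal; measure y along the incline from where the plane meets the free surface. Vertical depth h = y·sinθ with sinθ = 0.656059.
The centroid of a semicircle lies 4r/(3π) = 0.294543 m from the diameter, here below the top edge, so y_c = 5.2 + 0.294543 = 5.49454 m and h_c = 5.49454 × 0.656059 = 3.60474 m.
A = πr²/2 = π × 0.694²/2 = 0.756552 m².
Resultant F = γ·h_c·A = 10.05525 × 3.60474 × 0.756552 = 27.4224 kN.
I_c = (π/8 − 8/(9π))·r⁴ = 0.109757 × 0.694⁴ = 0.0254607 m⁴.
Centre of pressure: y_p = y_c + I_c/(y_c·A) = 5.49454 + 0.0254607/(5.49454 × 0.756552) = 5.49454 + 0.00612492 = 5.50066 m along the plane.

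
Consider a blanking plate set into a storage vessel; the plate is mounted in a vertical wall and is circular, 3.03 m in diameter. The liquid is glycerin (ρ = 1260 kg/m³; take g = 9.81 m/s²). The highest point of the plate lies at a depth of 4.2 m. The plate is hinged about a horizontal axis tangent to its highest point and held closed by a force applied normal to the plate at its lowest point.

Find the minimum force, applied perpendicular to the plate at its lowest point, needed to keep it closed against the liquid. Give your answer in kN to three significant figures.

γ = ρg = 1260 × 9.81 / 1000 = 12.3606 kN/m³.
The centroid is at the centre, 1.515 m below the top of the plate, so the centroid depth is h_c = 4.2 + 1.515 = 5.715 m.
A = π(1.515)² = 7.21066 m².
Resultant F = γ·h_c·A = 12.3606 × 5.715 × 7.21066 = 509.367 kN.
I_c = πr⁴/4 = π × 1.515⁴/4 = 4.13752 m⁴.
Centre of pressure: y_p = y_c + I_c/(y_c·A) = 5.715 + 4.13752/(5.715 × 7.21066) = 5.715 + 0.100404 = 5.8154 m along the plane.
The resultant acts 1.515 + 0.100404 = 1.6154 m (along the plate) below the hinge at the top edge, so the moment about the hinge is M = F × 1.6154 = 509.367 × 1.6154 = 822.831 kN·m.
A normal force at the bottom, 3.03 m from the hinge, must supply this moment: P = 822.831/3.03 = 271.561 kN.

P ≈ 272 kN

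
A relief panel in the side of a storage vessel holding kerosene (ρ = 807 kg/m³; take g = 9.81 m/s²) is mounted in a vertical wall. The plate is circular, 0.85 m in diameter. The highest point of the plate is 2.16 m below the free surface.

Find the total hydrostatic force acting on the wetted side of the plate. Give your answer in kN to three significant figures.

F ≈ 11.6 kN

γ = ρg = 807 × 9.81 / 1000 = 7.91667 kN/m³.
The centroid is at the centre, 0.425 m below the top of the plate, so the centroid depth is h_c = 2.16 + 0.425 = 2.585 m.
A = π(0.425)² = 0.56745 m².
Resultant F = γ·h_c·A = 7.91667 × 2.585 × 0.56745 = 11.6126 kN.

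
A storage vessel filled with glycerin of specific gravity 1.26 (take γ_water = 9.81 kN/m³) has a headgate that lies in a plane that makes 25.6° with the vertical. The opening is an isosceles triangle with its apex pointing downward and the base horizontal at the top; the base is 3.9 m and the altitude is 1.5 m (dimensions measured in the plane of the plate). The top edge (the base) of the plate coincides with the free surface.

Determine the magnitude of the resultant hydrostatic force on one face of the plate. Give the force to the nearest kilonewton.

γ = 1.26 × 9.81 = 12.3606 kN/m³.
The plate makes 25.6° with the vertical, i.e. θ = 90° − 25.6° = 64.4° to the horizontal. Measuring y along the incline from the free-surface line, vertical depth h = y·sinθ with sinθ = 0.901833.
With the apex down, the centroid sits h/3 = 1.5/3 = 0.5 m below the base (the top edge), so y_c = 0.5 m and h_c = 0.5 × 0.901833 = 0.450916 m.
A = ½ × 3.9 × 1.5 = 2.925 m².
Resultant F = γ·h_c·A = 12.3606 × 0.450916 × 2.925 = 16.3028 kN.

F ≈ 16 kN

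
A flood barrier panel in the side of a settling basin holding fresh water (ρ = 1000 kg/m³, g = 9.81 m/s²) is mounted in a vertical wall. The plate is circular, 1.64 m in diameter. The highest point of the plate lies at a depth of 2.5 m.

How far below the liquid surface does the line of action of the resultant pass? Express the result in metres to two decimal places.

γ = ρg = 1000 × 9.81 = 9810 N/m³ = 9.81 kN/m³.
The centroid is at the centre, 0.82 m below the top of the plate, so the centroid depth is h_c = 2.5 + 0.82 = 3.32 m.
A = π(0.82)² = 2.11241 m².
Resultant F = γ·h_c·A = 9.81 × 3.32 × 2.11241 = 68.7995 kN.
I_c = πr⁴/4 = π × 0.82⁴/4 = 0.355096 m⁴.
Centre of pressure: y_p = y_c + I_c/(y_c·A) = 3.32 + 0.355096/(3.32 × 2.11241) = 3.32 + 0.0506325 = 3.37063 m along the plane.

h_p = 3.37 m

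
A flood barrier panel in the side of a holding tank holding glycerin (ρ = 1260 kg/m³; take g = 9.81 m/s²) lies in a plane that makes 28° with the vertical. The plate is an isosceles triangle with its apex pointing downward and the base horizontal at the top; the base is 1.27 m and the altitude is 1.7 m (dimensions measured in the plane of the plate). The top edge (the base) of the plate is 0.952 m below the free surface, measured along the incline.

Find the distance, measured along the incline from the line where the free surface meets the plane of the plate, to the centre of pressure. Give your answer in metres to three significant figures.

y_p = 1.62 m

γ = ρg = 1260 × 9.81 / 1000 = 12.3606 kN/m³.
The plate makes 28° with the vertical, i.e. θ = 90° − 28° = 62° to the horizontal. Measuring y along the incline from the free-surface line, vertical depth h = y·sinθ with sinθ = 0.882948.
With the apex down, the centroid sits h/3 = 1.7/3 = 0.566667 m below the base (the top edge), so y_c = 0.952 + 0.566667 = 1.51867 m and h_c = 1.51867 × 0.882948 = 1.34091 m.
A = ½ × 1.27 × 1.7 = 1.0795 m².
Resultant F = γ·h_c·A = 12.3606 × 1.34091 × 1.0795 = 17.8921 kN.
I_c = b·h³/36 = 1.27 × 1.7³/36 = 0.17332 m⁴.
Centre of pressure: y_p = y_c + I_c/(y_c·A) = 1.51867 + 0.17332/(1.51867 × 1.0795) = 1.51867 + 0.105721 = 1.62439 m along the plane.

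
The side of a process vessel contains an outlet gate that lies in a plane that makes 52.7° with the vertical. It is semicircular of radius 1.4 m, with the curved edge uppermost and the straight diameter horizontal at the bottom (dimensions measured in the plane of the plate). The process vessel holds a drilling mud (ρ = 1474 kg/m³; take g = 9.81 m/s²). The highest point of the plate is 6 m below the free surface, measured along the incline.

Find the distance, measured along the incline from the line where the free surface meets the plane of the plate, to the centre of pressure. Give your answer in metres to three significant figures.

γ = ρg = 1474 × 9.81 / 1000 = 14.45994 kN/m³.
The plate makes 52.7° with the vertical, i.e. θ = 90° − 52.7° = 37.3° to the horizontal. Measuring y along the incline from the free-surface line, vertical depth h = y·sinθ with sinθ = 0.605988.
The centroid lies 4r/(3π) = 0.594178 m above the diameter, so r − 4r/(3π) = 1.4 − 0.594178 = 0.805822 m below the topmost point, so y_c = 6 + 0.805822 = 6.80582 m and h_c = 6.80582 × 0.605988 = 4.12425 m.
A = πr²/2 = π × 1.4²/2 = 3.07876 m².
Resultant F = γ·h_c·A = 14.45994 × 4.12425 × 3.07876 = 183.606 kN.
I_c = (π/8 − 8/(9π))·r⁴ = 0.109757 × 1.4⁴ = 0.421642 m⁴.
Centre of pressure: y_p = y_c + I_c/(y_c·A) = 6.80582 + 0.421642/(6.80582 × 3.07876) = 6.80582 + 0.0201228 = 6.82594 m along the plane.

y_p = 6.83 m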